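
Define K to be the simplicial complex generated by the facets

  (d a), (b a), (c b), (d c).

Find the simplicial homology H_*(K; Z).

H_0 ≅ Z,  H_1 ≅ Z.

Order the vertices as a < b < c < d. Listing each simplex with vertices in this order, K has dimension 1 with simplices:

  0-simplices (4): a, b, c, d
  1-simplices (4): ab, ad, bc, cd

giving chain groups C_0 ≅ Z^4, C_1 ≅ Z^4.

The boundary map ∂_1: C_1 → C_0 maps an edge to its endpoints' difference, ∂[p,q] = q − p. For instance
  ∂ab = b − a.
The 4×4 boundary matrix has rank 3 and Smith normal form diag(1,1,1).

Now H_k = ker ∂_k / im ∂_{k+1}, so:

  H_0: rank C_0 − rank ∂_1 = 4 − 3 = 1, and the invariant factors of ∂_1 are all 1, so H_0 = Z.
  H_1: rank ker ∂_1 − rank ∂_2 = (4 − 3) − 0 = 1, and there is no ∂_2, so H_1 = Z.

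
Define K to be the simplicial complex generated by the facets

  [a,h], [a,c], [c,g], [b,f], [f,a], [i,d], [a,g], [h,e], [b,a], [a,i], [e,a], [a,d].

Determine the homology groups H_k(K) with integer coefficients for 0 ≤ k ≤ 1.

We work with the vertex ordering a < b < c < d < e < f < g < h < i. The simplices of K, each written with vertices in increasing order, are:

  0-simplices (9): a, b, c, d, e, f, g, h, i
  1-simplices (12): ab, ac, ad, ae, af, ag, ah, ai, bf, cg, di, eh

giving chain groups C_0 ≅ Z^9, C_1 ≅ Z^12.

∂_1: C_1 → C_0 is given by ∂[p,q] = [q] − [p]. For instance
  ∂ah = h − a.
The 9×12 boundary matrix has rank 8 and Smith normal form diag(1,1,1,1,1,1,1,1).

From H_k ≅ ker(∂_k) / im(∂_{k+1}) we obtain:

  H_0: rank C_0 − rank ∂_1 = 9 − 8 = 1, and the invariant factors of ∂_1 are all 1, so H_0 = Z.
  H_1: rank ker ∂_1 − rank ∂_2 = (12 − 8) − 0 = 4, and there is no ∂_2, so H_1 = Z^4.

As a check, the Euler characteristic is 9 − 12 = -3, which agrees with 1 − 4 = -3.

H_0 = Z,  H_1 = Z^4.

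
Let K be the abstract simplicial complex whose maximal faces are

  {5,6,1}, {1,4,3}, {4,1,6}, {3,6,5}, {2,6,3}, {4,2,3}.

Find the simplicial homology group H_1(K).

H_1 = Z.

K has 6 vertices, 12 edges, 6 triangles.
rank ∂_1 = 5, rank ∂_2 = 6 ⇒ b_1 = 12 − 5 − 6 = 1; all invariant factors of ∂_2 are 1 so no torsion. So H_1 = Z.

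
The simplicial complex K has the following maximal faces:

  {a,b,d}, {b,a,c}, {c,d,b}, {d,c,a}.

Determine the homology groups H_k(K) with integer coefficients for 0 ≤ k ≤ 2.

Take the total order a < b < c < d on the vertex set. Then K (dimension 2) consists of the simplices:

  0-simplices (4): a, b, c, d
  1-simplices (6): ab, ac, ad, bc, bd, cd
  2-simplices (4): abc, abd, acd, bcd

so the chain groups are C_0 ≅ Z^4, C_1 ≅ Z^6, C_2 ≅ Z^4.

∂_1: C_1 → C_0 sends each edge [p,q] (with p < q) to q − p.
This gives a 4×6 integer matrix of rank 3; reducing to Smith normal form yields diagonal entries (1,1,1).

The boundary map ∂_2: C_2 → C_1 acts by ∂[p,q,r] = [q,r] − [p,r] + [p,q]. For instance
  ∂abd = bd − ad + ab,
  ∂bcd = cd − bd + bc.
The 6×4 boundary matrix has rank 3 and Smith normal form diag(1,1,1).

Reading off H_k = ker ∂_k / im ∂_{k+1}:

  H_0: rank C_0 − rank ∂_1 = 4 − 3 = 1, and the invariant factors of ∂_1 are all 1, so H_0 = Z.
  H_1: rank ker ∂_1 − rank ∂_2 = (6 − 3) − 3 = 0, and the invariant factors of ∂_2 are all 1, so H_1 = 0.
  H_2: rank ker ∂_2 − rank ∂_3 = (4 − 3) − 0 = 1, and there is no ∂_3, so H_2 = Z.

(K is a triangulation of the 2-sphere S^2.)

H_0 = Z,  H_1 = 0,  H_2 = Z.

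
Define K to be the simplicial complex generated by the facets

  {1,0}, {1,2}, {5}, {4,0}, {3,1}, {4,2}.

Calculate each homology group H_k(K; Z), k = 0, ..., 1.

H_0 ≅ Z^2,  H_1 ≅ Z.

We work with the vertex ordering 0 < 1 < 2 < 3 < 4 < 5. The simplices of K, each written with vertices in increasing order, are:

  0-simplices (6): [0], [1], [2], [3], [4], [5]
  1-simplices (5): [0,1], [0,4], [1,2], [1,3], [2,4]

Hence C_0 ≅ Z^6, C_1 ≅ Z^5.

The boundary map ∂_1: C_1 → C_0 is given by ∂[p,q] = [q] − [p]. For instance
  ∂[1,3] = [3] − [1].
The resulting 6×5 matrix has rank 4, and its Smith normal form has invariant factors (1,1,1,1).

Now H_k = ker ∂_k / im ∂_{k+1}, so:

  H_0: rank C_0 − rank ∂_1 = 6 − 4 = 2, and the invariant factors of ∂_1 are all 1, so H_0 = Z^2.
  H_1: rank ker ∂_1 − rank ∂_2 = (5 − 4) − 0 = 1, and there is no ∂_2, so H_1 = Z.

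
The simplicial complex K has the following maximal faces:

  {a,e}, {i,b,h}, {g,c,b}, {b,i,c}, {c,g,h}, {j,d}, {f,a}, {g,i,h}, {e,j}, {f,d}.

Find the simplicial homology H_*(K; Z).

H_0 = Z^2,  H_1 = Z^2,  H_2 = 0.

We work with the vertex ordering a < b < c < d < e < f < g < h < i < j. The simplices of K, each written with vertices in increasing order, are:

  0-simplices (10): a, b, c, d, e, f, g, h, i, j
  1-simplices (15): ae, af, bc, bg, bh, bi, cg, ch, ci, df, dj, ej, gh, gi, hi
  2-simplices (5): bcg, bci, bhi, cgh, ghi

so the chain groups are C_0 ≅ Z^10, C_1 ≅ Z^15, C_2 ≅ Z^5.

∂_1: C_1 → C_0 is given by ∂[p,q] = [q] − [p]. For instance
  ∂bc = c − b.
The 10×15 boundary matrix has rank 8 and Smith normal form diag(1,1,1,1,1,1,1,1).

Boundary ∂_2: C_2 → C_1 sends each 2-simplex [p,q,r] to [q,r] − [p,r] + [p,q]. For instance
  ∂cgh = gh − ch + cg,
  ∂ghi = hi − gi + gh.
The 15×5 boundary matrix has rank 5 and Smith normal form diag(1,1,1,1,1).

Now H_k = ker ∂_k / im ∂_{k+1}, so:

  H_0: rank C_0 − rank ∂_1 = 10 − 8 = 2, and the invariant factors of ∂_1 are all 1, so H_0 = Z^2.
  H_1: rank ker ∂_1 − rank ∂_2 = (15 − 8) − 5 = 2, and the invariant factors of ∂_2 are all 1, so H_1 = Z^2.
  H_2: rank ker ∂_2 − rank ∂_3 = (5 − 5) − 0 = 0, and there is no ∂_3, so H_2 = 0.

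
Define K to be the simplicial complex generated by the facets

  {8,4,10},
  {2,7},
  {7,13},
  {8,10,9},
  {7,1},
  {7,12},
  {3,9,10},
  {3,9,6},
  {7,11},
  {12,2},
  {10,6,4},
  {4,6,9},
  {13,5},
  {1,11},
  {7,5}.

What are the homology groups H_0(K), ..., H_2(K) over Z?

Order the vertices as 1 < 2 < 3 < 4 < 5 < 6 < 7 < 8 < 9 < 10 < 11 < 12 < 13. Listing each simplex with vertices in this order, K has dimension 2 with simplices:

  0-simplices (13): [1], [2], [3], [4], [5], [6], [7], [8], [9], [10], [11], [12], [13]
  1-simplices (21): [1,7], [1,11], [2,7], [2,12], [3,6], [3,9], [3,10], [4,6], [4,8], [4,9], [4,10], [5,7], [5,13], [6,9], [6,10], [7,11], [7,12], [7,13], [8,9], [8,10], [9,10]
  2-simplices (6): [3,6,9], [3,9,10], [4,6,9], [4,6,10], [4,8,10], [8,9,10]

giving chain groups C_0 ≅ Z^13, C_1 ≅ Z^21, C_2 ≅ Z^6.

Boundary ∂_1: C_1 → C_0 maps an edge to its endpoints' difference, ∂[p,q] = q − p. For instance
  ∂[8,10] = [10] − [8].
The resulting 13×21 matrix has rank 11, and its Smith normal form has invariant factors (1,1,1,1,1,1,1,1,1,1,1).

Boundary ∂_2: C_2 → C_1 sends each 2-simplex [p,q,r] to [q,r] − [p,r] + [p,q]. For instance
  ∂[8,9,10] = [9,10] − [8,10] + [8,9],
  ∂[3,9,10] = [9,10] − [3,10] + [3,9].
The 21×6 boundary matrix has rank 6 and Smith normal form diag(1,1,1,1,1,1).

Computing H_k = (kernel of ∂_k) / (image of ∂_{k+1}):

  H_0: rank C_0 − rank ∂_1 = 13 − 11 = 2, and the invariant factors of ∂_1 are all 1, so H_0 = Z^2.
  H_1: rank ker ∂_1 − rank ∂_2 = (21 − 11) − 6 = 4, and the invariant factors of ∂_2 are all 1, so H_1 = Z^4.
  H_2: rank ker ∂_2 − rank ∂_3 = (6 − 6) − 0 = 0, and there is no ∂_3, so H_2 = 0.

H_0 = Z^2,  H_1 = Z^4,  H_2 = 0.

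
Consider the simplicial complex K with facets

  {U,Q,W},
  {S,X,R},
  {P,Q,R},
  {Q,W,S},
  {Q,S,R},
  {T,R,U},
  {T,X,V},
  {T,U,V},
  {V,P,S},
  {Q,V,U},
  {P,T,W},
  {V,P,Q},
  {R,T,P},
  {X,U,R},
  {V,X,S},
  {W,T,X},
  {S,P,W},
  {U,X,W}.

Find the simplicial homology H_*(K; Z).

H_0 ≅ Z,  H_1 ≅ Z ⊕ Z/2,  H_2 = 0.

Fix the vertex order P < Q < R < S < T < U < V < W < X and write every simplex with vertices in increasing order. Then dim K = 2 and the simplices of K are:

  0-simplices (9): P, Q, R, S, T, U, V, W, X
  1-simplices (27): PQ, PR, PS, PT, PV, PW, QR, QS, QU, QV, QW, RS, RT, RU, RX, SV, SW, SX, TU, TV, TW, TX, UV, UW, UX, VX, WX
  2-simplices (18): PQR, PQV, PRT, PSV, PSW, PTW, QRS, QSW, QUV, QUW, RSX, RTU, RUX, SVX, TUV, TVX, TWX, UWX

so the chain groups are C_0 ≅ Z^9, C_1 ≅ Z^27, C_2 ≅ Z^18.

∂_1: C_1 → C_0 is given by ∂[p,q] = [q] − [p]. For instance
  ∂SV = V − S.
The 9×27 boundary matrix has rank 8 and Smith normal form diag(1,1,1,1,1,1,1,1).

The boundary map ∂_2: C_2 → C_1 maps a triangle to the signed sum of its edges. For instance
  ∂TWX = WX − TX + TW,
  ∂PRT = RT − PT + PR.
The 27×18 boundary matrix has rank 18 and Smith normal form diag(1,1,1,1,1,1,1,1,1,1,1,1,1,1,1,1,1,2).

Now H_k = ker ∂_k / im ∂_{k+1}, so:

  H_0: rank C_0 − rank ∂_1 = 9 − 8 = 1, and the invariant factors of ∂_1 are all 1, so H_0 ≅ Z.
  H_1: rank ker ∂_1 − rank ∂_2 = (27 − 8) − 18 = 1, and ∂_2 has invariant factor 2 > 1, so H_1 ≅ Z ⊕ Z/2.
  H_2: rank ker ∂_2 − rank ∂_3 = (18 − 18) − 0 = 0, and there is no ∂_3, so H_2 ≅ 0.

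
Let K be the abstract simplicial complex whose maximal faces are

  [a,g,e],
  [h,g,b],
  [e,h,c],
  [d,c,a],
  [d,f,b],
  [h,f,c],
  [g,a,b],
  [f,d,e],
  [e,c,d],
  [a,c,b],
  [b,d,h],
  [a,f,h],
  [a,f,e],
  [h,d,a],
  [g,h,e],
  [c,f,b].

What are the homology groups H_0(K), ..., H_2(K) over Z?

Take the total order a < b < c < d < e < f < g < h on the vertex set. Then K (dimension 2) consists of the simplices:

  0-simplices (8): a, b, c, d, e, f, g, h
  1-simplices (24): ab, ac, ad, ae, af, ag, ah, bc, bd, bf, bg, bh, cd, ce, cf, ch, de, df, dh, ef, eg, eh, fh, gh
  2-simplices (16): abc, abg, acd, adh, aef, aeg, afh, bcf, bdf, bdh, bgh, cde, ceh, cfh, def, egh

giving chain groups C_0 ≅ Z^8, C_1 ≅ Z^24, C_2 ≅ Z^16.

The boundary map ∂_1: C_1 → C_0 sends each edge [p,q] (with p < q) to q − p.
The 8×24 boundary matrix has rank 7 and Smith normal form diag(1,1,1,1,1,1,1).

Boundary ∂_2: C_2 → C_1 sends each 2-simplex [p,q,r] to [q,r] − [p,r] + [p,q]. For instance
  ∂bdf = df − bf + bd,
  ∂adh = dh − ah + ad.
As a 24×16 matrix over Z this has rank 15, with invariant factors (1,1,1,1,1,1,1,1,1,1,1,1,1,1,1).

Computing H_k = (kernel of ∂_k) / (image of ∂_{k+1}):

  H_0: rank C_0 − rank ∂_1 = 8 − 7 = 1, and the invariant factors of ∂_1 are all 1, so H_0 = Z.
  H_1: rank ker ∂_1 − rank ∂_2 = (24 − 7) − 15 = 2, and the invariant factors of ∂_2 are all 1, so H_1 = Z^2.
  H_2: rank ker ∂_2 − rank ∂_3 = (16 − 15) − 0 = 1, and there is no ∂_3, so H_2 = Z.

(K is a triangulation of the torus T^2.)

H_0 = Z,  H_1 = Z^2,  H_2 = Z.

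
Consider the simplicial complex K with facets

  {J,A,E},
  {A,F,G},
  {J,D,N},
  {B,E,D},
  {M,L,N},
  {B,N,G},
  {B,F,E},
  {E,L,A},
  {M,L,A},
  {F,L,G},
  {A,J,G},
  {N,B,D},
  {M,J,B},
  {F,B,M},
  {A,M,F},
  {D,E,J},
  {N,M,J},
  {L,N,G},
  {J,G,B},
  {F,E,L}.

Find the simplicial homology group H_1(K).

H_1 = Z ⊕ Z/2.

Take the total order A < B < D < E < F < G < J < L < M < N on the vertex set. Then K (dimension 2) consists of the simplices:

  0-simplices (10): A, B, D, E, F, G, J, L, M, N
  1-simplices (30): AE, AF, AG, AJ, AL, AM, BD, BE, BF, BG, BJ, BM, BN, DE, DJ, DN, EF, EJ, EL, FG, FL, FM, GJ, GL, GN, JM, JN, LM, LN, MN
  2-simplices (20): AEJ, AEL, AFG, AFM, AGJ, ALM, BDE, BDN, BEF, BFM, BGJ, BGN, BJM, DEJ, DJN, EFL, FGL, GLN, JMN, LMN

so the chain groups are C_0 ≅ Z^10, C_1 ≅ Z^30, C_2 ≅ Z^20.

The boundary map ∂_1: C_1 → C_0 is given by ∂[p,q] = [q] − [p]. For instance
  ∂FM = M − F.
As a 10×30 matrix over Z this has rank 9, with invariant factors (1,1,1,1,1,1,1,1,1).

The boundary map ∂_2: C_2 → C_1 maps a triangle to the signed sum of its edges. For instance
  ∂AGJ = GJ − AJ + AG,
  ∂LMN = MN − LN + LM.
The 30×20 boundary matrix has rank 20 and Smith normal form diag(1,1,1,1,1,1,1,1,1,1,1,1,1,1,1,1,1,1,1,2).

Computing H_k = (kernel of ∂_k) / (image of ∂_{k+1}):

  H_1: rank ker ∂_1 − rank ∂_2 = (30 − 9) − 20 = 1, and ∂_2 has invariant factor 2 > 1, so H_1 ≅ Z ⊕ Z/2.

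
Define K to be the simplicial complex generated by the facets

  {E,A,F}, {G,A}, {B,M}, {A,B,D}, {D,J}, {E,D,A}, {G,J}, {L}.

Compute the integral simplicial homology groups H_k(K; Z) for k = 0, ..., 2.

H_0 ≅ Z^2,  H_1 ≅ Z,  H_2 = 0.

Fix the vertex order A < B < D < E < F < G < J < L < M and write every simplex with vertices in increasing order. Then dim K = 2 and the simplices of K are:

  0-simplices (9): A, B, D, E, F, G, J, L, M
  1-simplices (11): AB, AD, AE, AF, AG, BD, BM, DE, DJ, EF, GJ
  2-simplices (3): ABD, ADE, AEF

giving chain groups C_0 ≅ Z^9, C_1 ≅ Z^11, C_2 ≅ Z^3.

Boundary ∂_1: C_1 → C_0 maps an edge to its endpoints' difference, ∂[p,q] = q − p. For instance
  ∂AF = F − A.
The resulting 9×11 matrix has rank 7, and its Smith normal form has invariant factors (1,1,1,1,1,1,1).

Boundary ∂_2: C_2 → C_1 sends each 2-simplex [p,q,r] to [q,r] − [p,r] + [p,q]. For instance
  ∂ABD = BD − AD + AB,
  ∂ADE = DE − AE + AD.
This gives a 11×3 integer matrix of rank 3; reducing to Smith normal form yields diagonal entries (1,1,1).

From H_k ≅ ker(∂_k) / im(∂_{k+1}) we obtain:

  H_0: rank C_0 − rank ∂_1 = 9 − 7 = 2, and the invariant factors of ∂_1 are all 1, so H_0 ≅ Z^2.
  H_1: rank ker ∂_1 − rank ∂_2 = (11 − 7) − 3 = 1, and the invariant factors of ∂_2 are all 1, so H_1 ≅ Z.
  H_2: rank ker ∂_2 − rank ∂_3 = (3 − 3) − 0 = 0, and there is no ∂_3, so H_2 ≅ 0.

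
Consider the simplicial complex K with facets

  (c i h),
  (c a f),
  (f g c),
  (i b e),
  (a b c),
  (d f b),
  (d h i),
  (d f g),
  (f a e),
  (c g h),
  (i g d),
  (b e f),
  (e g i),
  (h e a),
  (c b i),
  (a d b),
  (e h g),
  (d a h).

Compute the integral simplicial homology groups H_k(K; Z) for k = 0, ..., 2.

We work with the vertex ordering a < b < c < d < e < f < g < h < i. The simplices of K, each written with vertices in increasing order, are:

  0-simplices (9): a, b, c, d, e, f, g, h, i
  1-simplices (27): ab, ac, ad, ae, af, ah, bc, bd, be, bf, bi, cf, cg, ch, ci, df, dg, dh, di, ef, eg, eh, ei, fg, gh, gi, hi
  2-simplices (18): abc, abd, acf, adh, aef, aeh, bci, bdf, bef, bei, cfg, cgh, chi, dfg, dgi, dhi, egh, egi

Hence C_0 ≅ Z^9, C_1 ≅ Z^27, C_2 ≅ Z^18.

Boundary ∂_1: C_1 → C_0 is given by ∂[p,q] = [q] − [p]. For instance
  ∂bf = f − b.
As a 9×27 matrix over Z this has rank 8, with invariant factors (1,1,1,1,1,1,1,1).

∂_2: C_2 → C_1 acts by ∂[p,q,r] = [q,r] − [p,r] + [p,q]. For instance
  ∂aeh = eh − ah + ae,
  ∂adh = dh − ah + ad.
The resulting 27×18 matrix has rank 18, and its Smith normal form has invariant factors (1,1,1,1,1,1,1,1,1,1,1,1,1,1,1,1,1,2).

Reading off H_k = ker ∂_k / im ∂_{k+1}:

  H_0: rank C_0 − rank ∂_1 = 9 − 8 = 1, and the invariant factors of ∂_1 are all 1, so H_0 ≅ Z.
  H_1: rank ker ∂_1 − rank ∂_2 = (27 − 8) − 18 = 1, and ∂_2 has invariant factor 2 > 1, so H_1 ≅ Z ⊕ Z/2Z.
  H_2: rank ker ∂_2 − rank ∂_3 = (18 − 18) − 0 = 0, and there is no ∂_3, so H_2 ≅ 0.

(K is a triangulation of the Klein bottle.)

H_0 ≅ Z,  H_1 ≅ Z ⊕ Z/2Z,  H_2 = 0.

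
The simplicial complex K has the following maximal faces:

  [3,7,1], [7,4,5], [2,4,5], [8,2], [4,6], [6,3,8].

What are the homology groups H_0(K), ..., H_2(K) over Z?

H_0 = Z,  H_1 = Z^2,  H_2 = 0.

We work with the vertex ordering 1 < 2 < 3 < 4 < 5 < 6 < 7 < 8. The simplices of K, each written with vertices in increasing order, are:

  0-simplices (8): [1], [2], [3], [4], [5], [6], [7], [8]
  1-simplices (13): [1,3], [1,7], [2,4], [2,5], [2,8], [3,6], [3,7], [3,8], [4,5], [4,6], [4,7], [5,7], [6,8]
  2-simplices (4): [1,3,7], [2,4,5], [3,6,8], [4,5,7]

giving chain groups C_0 ≅ Z^8, C_1 ≅ Z^13, C_2 ≅ Z^4.

Boundary ∂_1: C_1 → C_0 maps an edge to its endpoints' difference, ∂[p,q] = q − p.
This gives a 8×13 integer matrix of rank 7; reducing to Smith normal form yields diagonal entries (1,1,1,1,1,1,1).

∂_2: C_2 → C_1 sends each 2-simplex [p,q,r] to [q,r] − [p,r] + [p,q]. For instance
  ∂[4,5,7] = [5,7] − [4,7] + [4,5],
  ∂[2,4,5] = [4,5] − [2,5] + [2,4].
As a 13×4 matrix over Z this has rank 4, with invariant factors (1,1,1,1).

From H_k ≅ ker(∂_k) / im(∂_{k+1}) we obtain:

  H_0: rank C_0 − rank ∂_1 = 8 − 7 = 1, and the invariant factors of ∂_1 are all 1, so H_0 ≅ Z.
  H_1: rank ker ∂_1 − rank ∂_2 = (13 − 7) − 4 = 2, and the invariant factors of ∂_2 are all 1, so H_1 ≅ Z^2.
  H_2: rank ker ∂_2 − rank ∂_3 = (4 − 4) − 0 = 0, and there is no ∂_3, so H_2 ≅ 0.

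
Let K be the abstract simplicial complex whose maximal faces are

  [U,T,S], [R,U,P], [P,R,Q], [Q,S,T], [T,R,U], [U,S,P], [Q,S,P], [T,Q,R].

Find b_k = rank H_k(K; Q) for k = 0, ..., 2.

Fix the vertex order P < Q < R < S < T < U and write every simplex with vertices in increasing order. Then dim K = 2 and the simplices of K are:

  0-simplices (6): P, Q, R, S, T, U
  1-simplices (12): PQ, PR, PS, PU, QR, QS, QT, RT, RU, ST, SU, TU
  2-simplices (8): PQR, PQS, PRU, PSU, QRT, QST, RTU, STU

so the chain groups are C_0 ≅ Z^6, C_1 ≅ Z^12, C_2 ≅ Z^8.

Boundary ∂_1: C_1 → C_0 sends each edge [p,q] (with p < q) to q − p. For instance
  ∂SU = U − S.
The resulting 6×12 matrix has rank 5, and its Smith normal form has invariant factors (1,1,1,1,1).

Boundary ∂_2: C_2 → C_1 maps a triangle to the signed sum of its edges. For instance
  ∂PQR = QR − PR + PQ,
  ∂PSU = SU − PU + PS.
As a 12×8 matrix over Z this has rank 7, with invariant factors (1,1,1,1,1,1,1).

Computing H_k = (kernel of ∂_k) / (image of ∂_{k+1}):

  H_0: rank C_0 − rank ∂_1 = 6 − 5 = 1, and the invariant factors of ∂_1 are all 1, so H_0 ≅ Z.
  H_1: rank ker ∂_1 − rank ∂_2 = (12 − 5) − 7 = 0, and the invariant factors of ∂_2 are all 1, so H_1 ≅ 0.
  H_2: rank ker ∂_2 − rank ∂_3 = (8 − 7) − 0 = 1, and there is no ∂_3, so H_2 ≅ Z.

Hence the Betti numbers are b_0 = 1, b_1 = 0, b_2 = 1.

b_0 = 1, b_1 = 0, b_2 = 1.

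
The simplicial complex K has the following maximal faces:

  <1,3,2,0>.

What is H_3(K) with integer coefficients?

H_3 = 0.

Take the total order 0 < 1 < 2 < 3 on the vertex set. Then K (dimension 3) consists of the simplices:

  0-simplices (4): [0], [1], [2], [3]
  1-simplices (6): [0,1], [0,2], [0,3], [1,2], [1,3], [2,3]
  2-simplices (4): [0,1,2], [0,1,3], [0,2,3], [1,2,3]
  3-simplices (1): [0,1,2,3]

Hence C_0 ≅ Z^4, C_1 ≅ Z^6, C_2 ≅ Z^4, C_3 ≅ Z^1.

∂_1: C_1 → C_0 is given by ∂[p,q] = [q] − [p]. For instance
  ∂[0,3] = [3] − [0].
The 4×6 boundary matrix has rank 3 and Smith normal form diag(1,1,1).

The boundary map ∂_2: C_2 → C_1 acts by ∂[p,q,r] = [q,r] − [p,r] + [p,q]. For instance
  ∂[1,2,3] = [2,3] − [1,3] + [1,2],
  ∂[0,1,3] = [1,3] − [0,3] + [0,1].
The 6×4 boundary matrix has rank 3 and Smith normal form diag(1,1,1).

The boundary map ∂_3: C_3 → C_2 sends each 3-simplex σ to the alternating sum Σ_i (−1)^i (σ with its i-th vertex removed). For instance
  ∂[0,1,2,3] = [1,2,3] − [0,2,3] + [0,1,3] − [0,1,2].
As a 4×1 matrix over Z this has rank 1, with invariant factors (1).

Now H_k = ker ∂_k / im ∂_{k+1}, so:

  H_3: rank ker ∂_3 − rank ∂_4 = (1 − 1) − 0 = 0, and there is no ∂_4, so H_3 ≅ 0.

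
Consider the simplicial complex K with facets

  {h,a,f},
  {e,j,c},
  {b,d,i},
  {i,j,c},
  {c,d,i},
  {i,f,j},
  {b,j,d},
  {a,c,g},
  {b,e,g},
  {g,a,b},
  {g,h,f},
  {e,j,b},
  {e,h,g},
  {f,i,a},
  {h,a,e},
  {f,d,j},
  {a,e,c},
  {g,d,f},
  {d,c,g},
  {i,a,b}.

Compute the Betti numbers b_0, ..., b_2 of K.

K has 10 vertices, 30 edges, 20 triangles.
rank ∂_0 = 0, rank ∂_1 = 9 ⇒ b_0 = 10 − 0 − 9 = 1; all invariant factors of ∂_1 are 1 so no torsion. So H_0 = Z.
rank ∂_1 = 9, rank ∂_2 = 20 ⇒ b_1 = 30 − 9 − 20 = 1; ∂_2 has invariant factor(s) [2] giving torsion. So H_1 = Z ⊕ Z_2.
rank ∂_2 = 20, rank ∂_3 = 0 ⇒ b_2 = 20 − 20 − 0 = 0. So H_2 = 0.

b_0 = 1, b_1 = 1, b_2 = 0.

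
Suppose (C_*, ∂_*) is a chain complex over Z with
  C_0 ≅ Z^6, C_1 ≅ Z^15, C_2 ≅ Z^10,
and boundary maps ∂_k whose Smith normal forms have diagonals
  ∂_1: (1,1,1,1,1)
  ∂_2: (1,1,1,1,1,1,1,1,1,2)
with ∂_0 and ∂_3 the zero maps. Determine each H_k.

H_0 = Z,  H_1 = Z_2,  H_2 = 0.

H_0: b_0 = 6 − 0 − 5 = 1; torsion from ∂_1 factors > 1: none. So H_0 = Z.
H_1: b_1 = 15 − 5 − 10 = 0; torsion from ∂_2 factors > 1: [2]. So H_1 = Z_2.
H_2: b_2 = 10 − 10 − 0 = 0; torsion from ∂_3 factors > 1: none. So H_2 = 0.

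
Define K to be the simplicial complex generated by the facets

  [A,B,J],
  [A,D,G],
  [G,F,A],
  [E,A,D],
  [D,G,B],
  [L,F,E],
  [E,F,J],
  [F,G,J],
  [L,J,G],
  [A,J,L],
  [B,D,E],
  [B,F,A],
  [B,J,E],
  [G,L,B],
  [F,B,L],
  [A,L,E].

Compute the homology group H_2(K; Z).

H_2 ≅ Z.

Take the total order A < B < D < E < F < G < J < L on the vertex set. Then K (dimension 2) consists of the simplices:

  0-simplices (8): A, B, D, E, F, G, J, L
  1-simplices (24): AB, AD, AE, AF, AG, AJ, AL, BD, BE, BF, BG, BJ, BL, DE, DG, EF, EJ, EL, FG, FJ, FL, GJ, GL, JL
  2-simplices (16): ABF, ABJ, ADE, ADG, AEL, AFG, AJL, BDE, BDG, BEJ, BFL, BGL, EFJ, EFL, FGJ, GJL

so the chain groups are C_0 ≅ Z^8, C_1 ≅ Z^24, C_2 ≅ Z^16.

The boundary map ∂_1: C_1 → C_0 is given by ∂[p,q] = [q] − [p]. For instance
  ∂FG = G − F.
The resulting 8×24 matrix has rank 7, and its Smith normal form has invariant factors (1,1,1,1,1,1,1).

The boundary map ∂_2: C_2 → C_1 acts by ∂[p,q,r] = [q,r] − [p,r] + [p,q]. For instance
  ∂BEJ = EJ − BJ + BE,
  ∂ABF = BF − AF + AB.
The 24×16 boundary matrix has rank 15 and Smith normal form diag(1,1,1,1,1,1,1,1,1,1,1,1,1,1,1).

Computing H_k = (kernel of ∂_k) / (image of ∂_{k+1}):

  H_2: rank ker ∂_2 − rank ∂_3 = (16 − 15) − 0 = 1, and there is no ∂_3, so H_2 = Z.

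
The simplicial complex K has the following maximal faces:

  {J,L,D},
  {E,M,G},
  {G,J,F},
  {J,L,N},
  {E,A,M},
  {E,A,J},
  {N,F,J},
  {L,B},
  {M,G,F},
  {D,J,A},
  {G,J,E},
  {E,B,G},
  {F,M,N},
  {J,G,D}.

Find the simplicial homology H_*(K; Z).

K has 10 vertices, 23 edges, 13 triangles.
rank ∂_0 = 0, rank ∂_1 = 9 ⇒ b_0 = 10 − 0 − 9 = 1; all invariant factors of ∂_1 are 1 so no torsion. So H_0 = Z.
rank ∂_1 = 9, rank ∂_2 = 13 ⇒ b_1 = 23 − 9 − 13 = 1; all invariant factors of ∂_2 are 1 so no torsion. So H_1 = Z.
rank ∂_2 = 13, rank ∂_3 = 0 ⇒ b_2 = 13 − 13 − 0 = 0. So H_2 = 0.

H_0 = Z,  H_1 = Z,  H_2 = 0.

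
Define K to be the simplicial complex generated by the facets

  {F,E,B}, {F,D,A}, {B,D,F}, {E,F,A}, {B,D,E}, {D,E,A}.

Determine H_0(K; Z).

H_0 = Z.

Fix the vertex order A < B < D < E < F and write every simplex with vertices in increasing order. Then dim K = 2 and the simplices of K are:

  0-simplices (5): A, B, D, E, F
  1-simplices (9): AD, AE, AF, BD, BE, BF, DE, DF, EF
  2-simplices (6): ADE, ADF, AEF, BDE, BDF, BEF

giving chain groups C_0 ≅ Z^5, C_1 ≅ Z^9, C_2 ≅ Z^6.

The boundary map ∂_1: C_1 → C_0 sends each edge [p,q] (with p < q) to q − p. For instance
  ∂BD = D − B.
As a 5×9 matrix over Z this has rank 4, with invariant factors (1,1,1,1).

∂_2: C_2 → C_1 maps a triangle to the signed sum of its edges. For instance
  ∂ADE = DE − AE + AD,
  ∂BDF = DF − BF + BD.
This gives a 9×6 integer matrix of rank 5; reducing to Smith normal form yields diagonal entries (1,1,1,1,1).

From H_k ≅ ker(∂_k) / im(∂_{k+1}) we obtain:

  H_0: rank C_0 − rank ∂_1 = 5 − 4 = 1, and the invariant factors of ∂_1 are all 1, so H_0 = Z.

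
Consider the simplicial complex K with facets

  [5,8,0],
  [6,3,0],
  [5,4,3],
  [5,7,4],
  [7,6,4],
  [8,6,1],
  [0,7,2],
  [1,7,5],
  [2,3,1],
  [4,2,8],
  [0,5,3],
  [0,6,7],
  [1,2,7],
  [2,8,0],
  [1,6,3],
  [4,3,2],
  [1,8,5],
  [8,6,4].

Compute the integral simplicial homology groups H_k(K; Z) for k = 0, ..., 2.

H_0 = Z,  H_1 = Z^2,  H_2 = Z.

Take the total order 0 < 1 < 2 < 3 < 4 < 5 < 6 < 7 < 8 on the vertex set. Then K (dimension 2) consists of the simplices:

  0-simplices (9): [0], [1], [2], [3], [4], [5], [6], [7], [8]
  1-simplices (27): (27 of them)
  2-simplices (18): [0,2,7], [0,2,8], [0,3,5], [0,3,6], [0,5,8], [0,6,7], [1,2,3], [1,2,7], [1,3,6], [1,5,7], [1,5,8], [1,6,8], [2,3,4], [2,4,8], [3,4,5], [4,5,7], [4,6,7], [4,6,8]

Hence C_0 ≅ Z^9, C_1 ≅ Z^27, C_2 ≅ Z^18.

Boundary ∂_1: C_1 → C_0 maps an edge to its endpoints' difference, ∂[p,q] = q − p. For instance
  ∂[5,8] = [8] − [5].
This gives a 9×27 integer matrix of rank 8; reducing to Smith normal form yields diagonal entries (1,1,1,1,1,1,1,1).

Boundary ∂_2: C_2 → C_1 sends each 2-simplex [p,q,r] to [q,r] − [p,r] + [p,q]. For instance
  ∂[3,4,5] = [4,5] − [3,5] + [3,4],
  ∂[1,2,7] = [2,7] − [1,7] + [1,2].
As a 27×18 matrix over Z this has rank 17, with invariant factors (1,1,1,1,1,1,1,1,1,1,1,1,1,1,1,1,1).

Reading off H_k = ker ∂_k / im ∂_{k+1}:

  H_0: rank C_0 − rank ∂_1 = 9 − 8 = 1, and the invariant factors of ∂_1 are all 1, so H_0 = Z.
  H_1: rank ker ∂_1 − rank ∂_2 = (27 − 8) − 17 = 2, and the invariant factors of ∂_2 are all 1, so H_1 = Z^2.
  H_2: rank ker ∂_2 − rank ∂_3 = (18 − 17) − 0 = 1, and there is no ∂_3, so H_2 = Z.

As a check, the Euler characteristic is 9 − 27 + 18 = 0, which agrees with 1 − 2 + 1 = 0.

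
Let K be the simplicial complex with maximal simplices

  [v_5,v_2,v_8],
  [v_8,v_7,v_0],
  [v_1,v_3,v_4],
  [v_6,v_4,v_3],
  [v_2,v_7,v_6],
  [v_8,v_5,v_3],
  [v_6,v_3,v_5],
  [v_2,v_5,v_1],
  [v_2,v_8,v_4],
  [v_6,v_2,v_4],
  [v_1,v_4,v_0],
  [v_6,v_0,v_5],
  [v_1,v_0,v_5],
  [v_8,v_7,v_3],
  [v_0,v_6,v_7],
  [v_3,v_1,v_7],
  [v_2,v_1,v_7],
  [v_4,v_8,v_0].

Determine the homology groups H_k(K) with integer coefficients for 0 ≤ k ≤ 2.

Take the total order v_0 < v_1 < v_2 < v_3 < v_4 < v_5 < v_6 < v_7 < v_8 on the vertex set. Then K (dimension 2) consists of the simplices:

  0-simplices (9): [v_0], [v_1], [v_2], [v_3], [v_4], [v_5], [v_6], [v_7], [v_8]
  1-simplices (27): (27 of them)
  2-simplices (18): (18 of them)

so the chain groups are C_0 ≅ Z^9, C_1 ≅ Z^27, C_2 ≅ Z^18.

∂_1: C_1 → C_0 sends each edge [p,q] (with p < q) to q − p.
The resulting 9×27 matrix has rank 8, and its Smith normal form has invariant factors (1,1,1,1,1,1,1,1).

The boundary map ∂_2: C_2 → C_1 maps a triangle to the signed sum of its edges. For instance
  ∂[v_1,v_3,v_4] = [v_3,v_4] − [v_1,v_4] + [v_1,v_3],
  ∂[v_1,v_3,v_7] = [v_3,v_7] − [v_1,v_7] + [v_1,v_3].
This gives a 27×18 integer matrix of rank 17; reducing to Smith normal form yields diagonal entries (1,1,1,1,1,1,1,1,1,1,1,1,1,1,1,1,1).

Reading off H_k = ker ∂_k / im ∂_{k+1}:

  H_0: rank C_0 − rank ∂_1 = 9 − 8 = 1, and the invariant factors of ∂_1 are all 1, so H_0 = Z.
  H_1: rank ker ∂_1 − rank ∂_2 = (27 − 8) − 17 = 2, and the invariant factors of ∂_2 are all 1, so H_1 = Z^2.
  H_2: rank ker ∂_2 − rank ∂_3 = (18 − 17) − 0 = 1, and there is no ∂_3, so H_2 = Z.

As a check, the Euler characteristic is 9 − 27 + 18 = 0, which agrees with 1 − 2 + 1 = 0.

H_0 ≅ Z,  H_1 ≅ Z^2,  H_2 ≅ Z.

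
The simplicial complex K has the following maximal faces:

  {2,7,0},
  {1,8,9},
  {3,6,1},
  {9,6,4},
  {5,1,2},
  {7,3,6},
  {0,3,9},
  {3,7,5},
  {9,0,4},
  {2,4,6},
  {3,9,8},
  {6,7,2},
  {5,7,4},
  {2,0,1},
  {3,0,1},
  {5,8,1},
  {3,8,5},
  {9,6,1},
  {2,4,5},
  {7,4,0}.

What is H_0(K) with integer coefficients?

Order the vertices as 0 < 1 < 2 < 3 < 4 < 5 < 6 < 7 < 8 < 9. Listing each simplex with vertices in this order, K has dimension 2 with simplices:

  0-simplices (10): [0], [1], [2], [3], [4], [5], [6], [7], [8], [9]
  1-simplices (30): (30 of them)
  2-simplices (20): (20 of them)

giving chain groups C_0 ≅ Z^10, C_1 ≅ Z^30, C_2 ≅ Z^20.

∂_1: C_1 → C_0 maps an edge to its endpoints' difference, ∂[p,q] = q − p. For instance
  ∂[1,9] = [9] − [1].
As a 10×30 matrix over Z this has rank 9, with invariant factors (1,1,1,1,1,1,1,1,1).

Boundary ∂_2: C_2 → C_1 sends each 2-simplex [p,q,r] to [q,r] − [p,r] + [p,q]. For instance
  ∂[1,8,9] = [8,9] − [1,9] + [1,8],
  ∂[4,5,7] = [5,7] − [4,7] + [4,5].
This gives a 30×20 integer matrix of rank 20; reducing to Smith normal form yields diagonal entries (1,1,1,1,1,1,1,1,1,1,1,1,1,1,1,1,1,1,1,2).

Now H_k = ker ∂_k / im ∂_{k+1}, so:

  H_0: rank C_0 − rank ∂_1 = 10 − 9 = 1, and the invariant factors of ∂_1 are all 1, so H_0 ≅ Z.

(K is a triangulation of the Klein bottle.)

H_0 ≅ Z.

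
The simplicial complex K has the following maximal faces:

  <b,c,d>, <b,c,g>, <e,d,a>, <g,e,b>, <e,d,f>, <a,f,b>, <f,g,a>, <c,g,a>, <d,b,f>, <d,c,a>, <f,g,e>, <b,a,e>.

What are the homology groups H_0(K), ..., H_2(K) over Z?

Order the vertices as a < b < c < d < e < f < g. Listing each simplex with vertices in this order, K has dimension 2 with simplices:

  0-simplices (7): a, b, c, d, e, f, g
  1-simplices (18): ab, ac, ad, ae, af, ag, bc, bd, be, bf, bg, cd, cg, de, df, ef, eg, fg
  2-simplices (12): abe, abf, acd, acg, ade, afg, bcd, bcg, bdf, beg, def, efg

so the chain groups are C_0 ≅ Z^7, C_1 ≅ Z^18, C_2 ≅ Z^12.

The boundary map ∂_1: C_1 → C_0 sends each edge [p,q] (with p < q) to q − p. For instance
  ∂ae = e − a.
The 7×18 boundary matrix has rank 6 and Smith normal form diag(1,1,1,1,1,1).

∂_2: C_2 → C_1 maps a triangle to the signed sum of its edges. For instance
  ∂bcd = cd − bd + bc,
  ∂afg = fg − ag + af.
As a 18×12 matrix over Z this has rank 12, with invariant factors (1,1,1,1,1,1,1,1,1,1,1,2).

Now H_k = ker ∂_k / im ∂_{k+1}, so:

  H_0: rank C_0 − rank ∂_1 = 7 − 6 = 1, and the invariant factors of ∂_1 are all 1, so H_0 = Z.
  H_1: rank ker ∂_1 − rank ∂_2 = (18 − 6) − 12 = 0, and ∂_2 has invariant factor 2 > 1, so H_1 = Z_2.
  H_2: rank ker ∂_2 − rank ∂_3 = (12 − 12) − 0 = 0, and there is no ∂_3, so H_2 = 0.

H_0 ≅ Z,  H_1 ≅ Z_2,  H_2 = 0.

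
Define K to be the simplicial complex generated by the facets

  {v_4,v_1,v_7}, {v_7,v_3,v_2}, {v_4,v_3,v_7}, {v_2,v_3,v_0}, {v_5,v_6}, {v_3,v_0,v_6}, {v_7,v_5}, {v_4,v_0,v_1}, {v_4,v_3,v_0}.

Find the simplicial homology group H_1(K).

H_1 = Z.

Take the total order v_0 < v_1 < v_2 < v_3 < v_4 < v_5 < v_6 < v_7 on the vertex set. Then K (dimension 2) consists of the simplices:

  0-simplices (8): [v_0], [v_1], [v_2], [v_3], [v_4], [v_5], [v_6], [v_7]
  1-simplices (15): (15 of them)
  2-simplices (7): [v_0,v_1,v_4], [v_0,v_2,v_3], [v_0,v_3,v_4], [v_0,v_3,v_6], [v_1,v_4,v_7], [v_2,v_3,v_7], [v_3,v_4,v_7]

giving chain groups C_0 ≅ Z^8, C_1 ≅ Z^15, C_2 ≅ Z^7.

The boundary map ∂_1: C_1 → C_0 is given by ∂[p,q] = [q] − [p]. For instance
  ∂[v_1,v_7] = [v_7] − [v_1].
As a 8×15 matrix over Z this has rank 7, with invariant factors (1,1,1,1,1,1,1).

∂_2: C_2 → C_1 sends each 2-simplex [p,q,r] to [q,r] − [p,r] + [p,q]. For instance
  ∂[v_3,v_4,v_7] = [v_4,v_7] − [v_3,v_7] + [v_3,v_4],
  ∂[v_1,v_4,v_7] = [v_4,v_7] − [v_1,v_7] + [v_1,v_4].
This gives a 15×7 integer matrix of rank 7; reducing to Smith normal form yields diagonal entries (1,1,1,1,1,1,1).

Reading off H_k = ker ∂_k / im ∂_{k+1}:

  H_1: rank ker ∂_1 − rank ∂_2 = (15 − 7) − 7 = 1, and the invariant factors of ∂_2 are all 1, so H_1 ≅ Z.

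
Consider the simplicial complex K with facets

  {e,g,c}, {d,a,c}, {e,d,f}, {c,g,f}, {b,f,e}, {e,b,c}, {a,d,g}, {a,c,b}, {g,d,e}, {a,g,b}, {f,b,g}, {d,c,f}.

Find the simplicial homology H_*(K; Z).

H_0 = Z,  H_1 = Z/2Z,  H_2 = 0.

Take the total order a < b < c < d < e < f < g on the vertex set. Then K (dimension 2) consists of the simplices:

  0-simplices (7): a, b, c, d, e, f, g
  1-simplices (18): ab, ac, ad, ag, bc, be, bf, bg, cd, ce, cf, cg, de, df, dg, ef, eg, fg
  2-simplices (12): abc, abg, acd, adg, bce, bef, bfg, cdf, ceg, cfg, def, deg

giving chain groups C_0 ≅ Z^7, C_1 ≅ Z^18, C_2 ≅ Z^12.

Boundary ∂_1: C_1 → C_0 is given by ∂[p,q] = [q] − [p]. For instance
  ∂ab = b − a.
This gives a 7×18 integer matrix of rank 6; reducing to Smith normal form yields diagonal entries (1,1,1,1,1,1).

∂_2: C_2 → C_1 maps a triangle to the signed sum of its edges. For instance
  ∂bef = ef − bf + be,
  ∂abg = bg − ag + ab.
The 18×12 boundary matrix has rank 12 and Smith normal form diag(1,1,1,1,1,1,1,1,1,1,1,2).

Reading off H_k = ker ∂_k / im ∂_{k+1}:

  H_0: rank C_0 − rank ∂_1 = 7 − 6 = 1, and the invariant factors of ∂_1 are all 1, so H_0 = Z.
  H_1: rank ker ∂_1 − rank ∂_2 = (18 − 6) − 12 = 0, and ∂_2 has invariant factor 2 > 1, so H_1 = Z/2Z.
  H_2: rank ker ∂_2 − rank ∂_3 = (12 − 12) − 0 = 0, and there is no ∂_3, so H_2 = 0.

As a check, the Euler characteristic is 7 − 18 + 12 = 1, which agrees with 1 − 0 + 0 = 1.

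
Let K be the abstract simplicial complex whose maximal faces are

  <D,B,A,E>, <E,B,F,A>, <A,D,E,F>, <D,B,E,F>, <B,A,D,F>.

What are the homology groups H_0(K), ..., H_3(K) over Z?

H_0 ≅ Z,  H_1 = 0,  H_2 = 0,  H_3 ≅ Z.

K has 5 vertices, 10 edges, 10 triangles, 5 3-simplices.
rank ∂_0 = 0, rank ∂_1 = 4 ⇒ b_0 = 5 − 0 − 4 = 1; all invariant factors of ∂_1 are 1 so no torsion. So H_0 ≅ Z.
rank ∂_1 = 4, rank ∂_2 = 6 ⇒ b_1 = 10 − 4 − 6 = 0; all invariant factors of ∂_2 are 1 so no torsion. So H_1 ≅ 0.
rank ∂_2 = 6, rank ∂_3 = 4 ⇒ b_2 = 10 − 6 − 4 = 0; all invariant factors of ∂_3 are 1 so no torsion. So H_2 ≅ 0.
rank ∂_3 = 4, rank ∂_4 = 0 ⇒ b_3 = 5 − 4 − 0 = 1. So H_3 ≅ Z.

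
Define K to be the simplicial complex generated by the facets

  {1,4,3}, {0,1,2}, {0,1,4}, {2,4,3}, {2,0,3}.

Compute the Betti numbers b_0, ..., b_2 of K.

Take the total order 0 < 1 < 2 < 3 < 4 on the vertex set. Then K (dimension 2) consists of the simplices:

  0-simplices (5): [0], [1], [2], [3], [4]
  1-simplices (10): [0,1], [0,2], [0,3], [0,4], [1,2], [1,3], [1,4], [2,3], [2,4], [3,4]
  2-simplices (5): [0,1,2], [0,1,4], [0,2,3], [1,3,4], [2,3,4]

so the chain groups are C_0 ≅ Z^5, C_1 ≅ Z^10, C_2 ≅ Z^5.

The boundary map ∂_1: C_1 → C_0 maps an edge to its endpoints' difference, ∂[p,q] = q − p. For instance
  ∂[3,4] = [4] − [3].
The resulting 5×10 matrix has rank 4, and its Smith normal form has invariant factors (1,1,1,1).

Boundary ∂_2: C_2 → C_1 sends each 2-simplex [p,q,r] to [q,r] − [p,r] + [p,q]. For instance
  ∂[0,2,3] = [2,3] − [0,3] + [0,2],
  ∂[0,1,2] = [1,2] − [0,2] + [0,1].
As a 10×5 matrix over Z this has rank 5, with invariant factors (1,1,1,1,1).

Computing H_k = (kernel of ∂_k) / (image of ∂_{k+1}):

  H_0: rank C_0 − rank ∂_1 = 5 − 4 = 1, and the invariant factors of ∂_1 are all 1, so H_0 ≅ Z.
  H_1: rank ker ∂_1 − rank ∂_2 = (10 − 4) − 5 = 1, and the invariant factors of ∂_2 are all 1, so H_1 ≅ Z.
  H_2: rank ker ∂_2 − rank ∂_3 = (5 − 5) − 0 = 0, and there is no ∂_3, so H_2 ≅ 0.

As a check, the Euler characteristic is 5 − 10 + 5 = 0, which agrees with 1 − 1 + 0 = 0.

Hence the Betti numbers are b_0 = 1, b_1 = 1, b_2 = 0.

b_0 = 1, b_1 = 1, b_2 = 0.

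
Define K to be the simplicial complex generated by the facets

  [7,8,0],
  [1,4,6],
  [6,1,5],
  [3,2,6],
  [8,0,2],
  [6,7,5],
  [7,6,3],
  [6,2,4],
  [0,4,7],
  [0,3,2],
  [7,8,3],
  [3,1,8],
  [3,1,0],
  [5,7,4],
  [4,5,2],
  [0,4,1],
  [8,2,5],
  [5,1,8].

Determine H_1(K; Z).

H_1 ≅ Z ⊕ Z/2.

Fix the vertex order 0 < 1 < 2 < 3 < 4 < 5 < 6 < 7 < 8 and write every simplex with vertices in increasing order. Then dim K = 2 and the simplices of K are:

  0-simplices (9): [0], [1], [2], [3], [4], [5], [6], [7], [8]
  1-simplices (27): (27 of them)
  2-simplices (18): [0,1,3], [0,1,4], [0,2,3], [0,2,8], [0,4,7], [0,7,8], [1,3,8], [1,4,6], [1,5,6], [1,5,8], [2,3,6], [2,4,5], [2,4,6], [2,5,8], [3,6,7], [3,7,8], [4,5,7], [5,6,7]

Hence C_0 ≅ Z^9, C_1 ≅ Z^27, C_2 ≅ Z^18.

Boundary ∂_1: C_1 → C_0 is given by ∂[p,q] = [q] − [p].
The resulting 9×27 matrix has rank 8, and its Smith normal form has invariant factors (1,1,1,1,1,1,1,1).

Boundary ∂_2: C_2 → C_1 maps a triangle to the signed sum of its edges. For instance
  ∂[2,5,8] = [5,8] − [2,8] + [2,5],
  ∂[0,1,3] = [1,3] − [0,3] + [0,1].
The resulting 27×18 matrix has rank 18, and its Smith normal form has invariant factors (1,1,1,1,1,1,1,1,1,1,1,1,1,1,1,1,1,2).

From H_k ≅ ker(∂_k) / im(∂_{k+1}) we obtain:

  H_1: rank ker ∂_1 − rank ∂_2 = (27 − 8) − 18 = 1, and ∂_2 has invariant factor 2 > 1, so H_1 ≅ Z ⊕ Z/2.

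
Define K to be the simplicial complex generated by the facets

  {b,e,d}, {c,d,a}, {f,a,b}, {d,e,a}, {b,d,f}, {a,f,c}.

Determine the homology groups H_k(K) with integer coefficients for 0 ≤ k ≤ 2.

H_0 ≅ Z,  H_1 ≅ Z,  H_2 = 0.

Take the total order a < b < c < d < e < f on the vertex set. Then K (dimension 2) consists of the simplices:

  0-simplices (6): a, b, c, d, e, f
  1-simplices (12): ab, ac, ad, ae, af, bd, be, bf, cd, cf, de, df
  2-simplices (6): abf, acd, acf, ade, bde, bdf

Hence C_0 ≅ Z^6, C_1 ≅ Z^12, C_2 ≅ Z^6.

∂_1: C_1 → C_0 sends each edge [p,q] (with p < q) to q − p. For instance
  ∂be = e − b.
The 6×12 boundary matrix has rank 5 and Smith normal form diag(1,1,1,1,1).

Boundary ∂_2: C_2 → C_1 sends each 2-simplex [p,q,r] to [q,r] − [p,r] + [p,q]. For instance
  ∂abf = bf − af + ab,
  ∂bdf = df − bf + bd.
As a 12×6 matrix over Z this has rank 6, with invariant factors (1,1,1,1,1,1).

Reading off H_k = ker ∂_k / im ∂_{k+1}:

  H_0: rank C_0 − rank ∂_1 = 6 − 5 = 1, and the invariant factors of ∂_1 are all 1, so H_0 = Z.
  H_1: rank ker ∂_1 − rank ∂_2 = (12 − 5) − 6 = 1, and the invariant factors of ∂_2 are all 1, so H_1 = Z.
  H_2: rank ker ∂_2 − rank ∂_3 = (6 − 6) − 0 = 0, and there is no ∂_3, so H_2 = 0.

As a check, the Euler characteristic is 6 − 12 + 6 = 0, which agrees with 1 − 1 + 0 = 0.
(K is a triangulation of the cylinder S^1 x I.)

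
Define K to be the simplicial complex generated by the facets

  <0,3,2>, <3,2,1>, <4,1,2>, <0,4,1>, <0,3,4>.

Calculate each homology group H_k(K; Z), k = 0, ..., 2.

We work with the vertex ordering 0 < 1 < 2 < 3 < 4. The simplices of K, each written with vertices in increasing order, are:

  0-simplices (5): [0], [1], [2], [3], [4]
  1-simplices (10): [0,1], [0,2], [0,3], [0,4], [1,2], [1,3], [1,4], [2,3], [2,4], [3,4]
  2-simplices (5): [0,1,4], [0,2,3], [0,3,4], [1,2,3], [1,2,4]

so the chain groups are C_0 ≅ Z^5, C_1 ≅ Z^10, C_2 ≅ Z^5.

The boundary map ∂_1: C_1 → C_0 is given by ∂[p,q] = [q] − [p].
The resulting 5×10 matrix has rank 4, and its Smith normal form has invariant factors (1,1,1,1).

Boundary ∂_2: C_2 → C_1 sends each 2-simplex [p,q,r] to [q,r] − [p,r] + [p,q]. For instance
  ∂[0,2,3] = [2,3] − [0,3] + [0,2],
  ∂[0,3,4] = [3,4] − [0,4] + [0,3].
This gives a 10×5 integer matrix of rank 5; reducing to Smith normal form yields diagonal entries (1,1,1,1,1).

Computing H_k = (kernel of ∂_k) / (image of ∂_{k+1}):

  H_0: rank C_0 − rank ∂_1 = 5 − 4 = 1, and the invariant factors of ∂_1 are all 1, so H_0 ≅ Z.
  H_1: rank ker ∂_1 − rank ∂_2 = (10 − 4) − 5 = 1, and the invariant factors of ∂_2 are all 1, so H_1 ≅ Z.
  H_2: rank ker ∂_2 − rank ∂_3 = (5 − 5) − 0 = 0, and there is no ∂_3, so H_2 ≅ 0.

(K is a triangulation of the Möbius band.)

H_0 = Z,  H_1 = Z,  H_2 = 0.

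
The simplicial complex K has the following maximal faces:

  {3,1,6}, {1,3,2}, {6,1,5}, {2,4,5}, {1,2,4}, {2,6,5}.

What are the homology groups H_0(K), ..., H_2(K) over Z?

Order the vertices as 1 < 2 < 3 < 4 < 5 < 6. Listing each simplex with vertices in this order, K has dimension 2 with simplices:

  0-simplices (6): [1], [2], [3], [4], [5], [6]
  1-simplices (12): [1,2], [1,3], [1,4], [1,5], [1,6], [2,3], [2,4], [2,5], [2,6], [3,6], [4,5], [5,6]
  2-simplices (6): [1,2,3], [1,2,4], [1,3,6], [1,5,6], [2,4,5], [2,5,6]

so the chain groups are C_0 ≅ Z^6, C_1 ≅ Z^12, C_2 ≅ Z^6.

The boundary map ∂_1: C_1 → C_0 maps an edge to its endpoints' difference, ∂[p,q] = q − p.
This gives a 6×12 integer matrix of rank 5; reducing to Smith normal form yields diagonal entries (1,1,1,1,1).

∂_2: C_2 → C_1 sends each 2-simplex [p,q,r] to [q,r] − [p,r] + [p,q]. For instance
  ∂[1,5,6] = [5,6] − [1,6] + [1,5],
  ∂[1,2,4] = [2,4] − [1,4] + [1,2].
This gives a 12×6 integer matrix of rank 6; reducing to Smith normal form yields diagonal entries (1,1,1,1,1,1).

From H_k ≅ ker(∂_k) / im(∂_{k+1}) we obtain:

  H_0: rank C_0 − rank ∂_1 = 6 − 5 = 1, and the invariant factors of ∂_1 are all 1, so H_0 = Z.
  H_1: rank ker ∂_1 − rank ∂_2 = (12 − 5) − 6 = 1, and the invariant factors of ∂_2 are all 1, so H_1 = Z.
  H_2: rank ker ∂_2 − rank ∂_3 = (6 − 6) − 0 = 0, and there is no ∂_3, so H_2 = 0.

As a check, the Euler characteristic is 6 − 12 + 6 = 0, which agrees with 1 − 1 + 0 = 0.
(K is a triangulation of the cylinder S^1 x I.)

H_0 ≅ Z,  H_1 ≅ Z,  H_2 = 0.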